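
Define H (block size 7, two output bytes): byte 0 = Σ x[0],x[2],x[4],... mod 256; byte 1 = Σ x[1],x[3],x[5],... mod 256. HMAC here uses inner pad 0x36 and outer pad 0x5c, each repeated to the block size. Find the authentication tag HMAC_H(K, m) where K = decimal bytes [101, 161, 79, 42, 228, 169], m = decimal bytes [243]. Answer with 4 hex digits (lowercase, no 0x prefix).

a53c

Key decimal bytes [101, 161, 79, 42, 228, 169] = 65 a1 4f 2a e4 a9 is 6 bytes ≤ B = 7; zero-pad to 7 bytes: K' = 65 a1 4f 2a e4 a9 00.
K' ⊕ ipad = 53 97 79 1c d2 9f 36.  K' ⊕ opad = 39 fd 13 76 b8 f5 5c.
Inner input = (K'⊕ipad) ∥ m = 53 97 79 1c d2 9f 36 ∥ f3.
Inner hash: even-index sum = 468 mod 256 = 212; odd-index sum = 581 mod 256 = 69 → d4 45.
Outer input = (K'⊕opad) ∥ inner = 39 fd 13 76 b8 f5 5c ∥ d4 45.
Outer hash (tag): even-index sum = 421 mod 256 = 165; odd-index sum = 828 mod 256 = 60 → a5 3c.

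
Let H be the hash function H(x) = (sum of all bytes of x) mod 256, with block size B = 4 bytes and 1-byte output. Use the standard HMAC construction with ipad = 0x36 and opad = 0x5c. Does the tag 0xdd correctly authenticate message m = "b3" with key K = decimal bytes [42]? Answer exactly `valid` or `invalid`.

valid

Key decimal bytes [42] = 2a is 1 byte ≤ B = 4; zero-pad to 4 bytes: K' = 2a 00 00 00.
K' ⊕ ipad = 1c 36 36 36; K' ⊕ opad = 76 5c 5c 5c.
Inner hash: sum = 28+54+54+54+98+51 = 339; mod 256 = 83 → 53.
Outer hash (recomputed tag): sum = 118+92+92+92+83 = 477; mod 256 = 221 → dd.
Recomputed tag = dd; claimed = dd → match.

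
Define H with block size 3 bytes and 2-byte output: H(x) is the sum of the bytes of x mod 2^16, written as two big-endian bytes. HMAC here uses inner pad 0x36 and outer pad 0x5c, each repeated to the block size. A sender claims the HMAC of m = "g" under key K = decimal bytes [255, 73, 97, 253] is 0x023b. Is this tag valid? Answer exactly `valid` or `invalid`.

Key decimal bytes [255, 73, 97, 253] = ff 49 61 fd is 4 bytes > B = 3, so hash it first: H(key) = 02 a6, then zero-pad to 3 bytes: K' = 02 a6 00.
K' ⊕ ipad = 34 90 36; K' ⊕ opad = 5e fa 5c.
Inner hash: sum = 52+144+54+103 = 353 → 01 61.
Outer hash (recomputed tag): sum = 94+250+92+1+97 = 534 → 02 16.
Recomputed tag = 0216; claimed = 023b → mismatch.

invalid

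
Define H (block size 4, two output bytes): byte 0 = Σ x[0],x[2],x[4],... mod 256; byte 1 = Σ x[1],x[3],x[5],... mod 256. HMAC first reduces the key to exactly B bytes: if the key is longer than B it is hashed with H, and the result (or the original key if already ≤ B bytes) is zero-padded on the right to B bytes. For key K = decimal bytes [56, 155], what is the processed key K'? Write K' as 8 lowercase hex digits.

389b0000

Key decimal bytes [56, 155] = 38 9b is 2 bytes ≤ B = 4; zero-pad to 4 bytes: K' = 38 9b 00 00.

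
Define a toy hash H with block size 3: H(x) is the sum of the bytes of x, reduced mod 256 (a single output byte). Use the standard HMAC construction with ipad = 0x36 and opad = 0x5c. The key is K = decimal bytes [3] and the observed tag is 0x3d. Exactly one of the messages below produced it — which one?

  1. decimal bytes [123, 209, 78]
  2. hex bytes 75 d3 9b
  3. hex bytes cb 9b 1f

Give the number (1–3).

3

Key decimal bytes [3] = 03 is 1 byte ≤ B = 3; zero-pad to 3 bytes: K' = 03 00 00.
K' ⊕ ipad = 35 36 36; K' ⊕ opad = 5f 5c 5c.
m1: inner = H(35 36 36 7b d1 4e) = 3b; tag = H(5f 5c 5c 3b) = 52
m2: inner = H(35 36 36 75 d3 9b) = 84; tag = H(5f 5c 5c 84) = 9b
m3: inner = H(35 36 36 cb 9b 1f) = 26; tag = H(5f 5c 5c 26) = 3d ← matches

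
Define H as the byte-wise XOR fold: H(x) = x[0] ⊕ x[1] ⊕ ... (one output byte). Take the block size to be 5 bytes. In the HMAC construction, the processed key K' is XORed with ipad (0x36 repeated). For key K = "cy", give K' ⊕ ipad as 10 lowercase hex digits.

Key "cy" = 63 79 is 2 bytes ≤ B = 5; zero-pad to 5 bytes: K' = 63 79 00 00 00.
XOR each byte with 0x36: 63⊕36=55, 79⊕36=4f, 00⊕36=36, 00⊕36=36, 00⊕36=36.

554f363636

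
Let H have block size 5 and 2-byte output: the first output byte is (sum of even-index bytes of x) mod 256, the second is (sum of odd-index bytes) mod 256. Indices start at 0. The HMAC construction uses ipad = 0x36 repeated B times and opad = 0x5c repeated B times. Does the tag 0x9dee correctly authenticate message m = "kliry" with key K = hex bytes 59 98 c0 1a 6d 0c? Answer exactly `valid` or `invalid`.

invalid

Key hex bytes 59 98 c0 1a 6d 0c is 6 bytes > B = 5, so hash it first: H(key) = 86 be, then zero-pad to 5 bytes: K' = 86 be 00 00 00.
K' ⊕ ipad = b0 88 36 36 36; K' ⊕ opad = da e2 5c 5c 5c.
Inner hash: even-index sum = 506 mod 256 = 250; odd-index sum = 523 mod 256 = 11 → fa 0b.
Outer hash (recomputed tag): even-index sum = 413 mod 256 = 157; odd-index sum = 568 mod 256 = 56 → 9d 38.
Recomputed tag = 9d38; claimed = 9dee → mismatch.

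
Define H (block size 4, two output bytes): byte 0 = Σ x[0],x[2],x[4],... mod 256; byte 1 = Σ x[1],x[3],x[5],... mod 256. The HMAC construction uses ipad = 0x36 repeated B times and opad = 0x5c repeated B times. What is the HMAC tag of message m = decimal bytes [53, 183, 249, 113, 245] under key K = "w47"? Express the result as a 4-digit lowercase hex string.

fb24

Key "w47" = 77 34 37 is 3 bytes ≤ B = 4; zero-pad to 4 bytes: K' = 77 34 37 00.
K' ⊕ ipad = 41 02 01 36.  K' ⊕ opad = 2b 68 6b 5c.
Inner input = (K'⊕ipad) ∥ m = 41 02 01 36 ∥ 35 b7 f9 71 f5.
Inner hash: even-index sum = 613 mod 256 = 101; odd-index sum = 352 mod 256 = 96 → 65 60.
Outer input = (K'⊕opad) ∥ inner = 2b 68 6b 5c ∥ 65 60.
Outer hash (tag): even-index sum = 251 mod 256 = 251; odd-index sum = 292 mod 256 = 36 → fb 24.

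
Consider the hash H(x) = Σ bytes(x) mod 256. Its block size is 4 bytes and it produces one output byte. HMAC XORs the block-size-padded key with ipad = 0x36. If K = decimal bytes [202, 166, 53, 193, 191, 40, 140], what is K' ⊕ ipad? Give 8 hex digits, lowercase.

ef363636

Key decimal bytes [202, 166, 53, 193, 191, 40, 140] = ca a6 35 c1 bf 28 8c is 7 bytes > B = 4, so hash it first: H(key) = d9, then zero-pad to 4 bytes: K' = d9 00 00 00.
XOR each byte with 0x36: d9⊕36=ef, 00⊕36=36, 00⊕36=36, 00⊕36=36.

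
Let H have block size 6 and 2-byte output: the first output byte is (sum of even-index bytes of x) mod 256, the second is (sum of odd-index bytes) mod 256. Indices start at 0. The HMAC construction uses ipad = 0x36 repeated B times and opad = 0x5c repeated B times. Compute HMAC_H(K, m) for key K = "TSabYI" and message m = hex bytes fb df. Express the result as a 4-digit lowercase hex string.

6d79

Key "TSabYI" = 54 53 61 62 59 49 is exactly B = 6 bytes: K' = 54 53 61 62 59 49.
K' ⊕ ipad = 62 65 57 54 6f 7f.  K' ⊕ opad = 08 0f 3d 3e 05 15.
Inner input = (K'⊕ipad) ∥ m = 62 65 57 54 6f 7f ∥ fb df.
Inner hash: even-index sum = 547 mod 256 = 35; odd-index sum = 535 mod 256 = 23 → 23 17.
Outer input = (K'⊕opad) ∥ inner = 08 0f 3d 3e 05 15 ∥ 23 17.
Outer hash (tag): even-index sum = 109 mod 256 = 109; odd-index sum = 121 mod 256 = 121 → 6d 79.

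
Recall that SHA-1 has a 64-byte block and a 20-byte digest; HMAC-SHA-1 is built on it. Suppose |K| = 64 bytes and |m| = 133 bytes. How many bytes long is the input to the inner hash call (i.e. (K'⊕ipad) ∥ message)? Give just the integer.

197

Key is 64 ≤ 64 bytes, zero-padded: |K'| = 64.
Inner input = (K'⊕ipad) ∥ m → 64 + 133 = 197 bytes.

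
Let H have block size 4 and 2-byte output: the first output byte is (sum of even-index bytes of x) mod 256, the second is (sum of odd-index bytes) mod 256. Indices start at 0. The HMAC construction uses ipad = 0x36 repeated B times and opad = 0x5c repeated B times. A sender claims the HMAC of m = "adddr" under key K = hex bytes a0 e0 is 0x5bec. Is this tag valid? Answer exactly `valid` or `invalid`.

valid

Key hex bytes a0 e0 is 2 bytes ≤ B = 4; zero-pad to 4 bytes: K' = a0 e0 00 00.
K' ⊕ ipad = 96 d6 36 36; K' ⊕ opad = fc bc 5c 5c.
Inner hash: even-index sum = 515 mod 256 = 3; odd-index sum = 468 mod 256 = 212 → 03 d4.
Outer hash (recomputed tag): even-index sum = 347 mod 256 = 91; odd-index sum = 492 mod 256 = 236 → 5b ec.
Recomputed tag = 5bec; claimed = 5bec → match.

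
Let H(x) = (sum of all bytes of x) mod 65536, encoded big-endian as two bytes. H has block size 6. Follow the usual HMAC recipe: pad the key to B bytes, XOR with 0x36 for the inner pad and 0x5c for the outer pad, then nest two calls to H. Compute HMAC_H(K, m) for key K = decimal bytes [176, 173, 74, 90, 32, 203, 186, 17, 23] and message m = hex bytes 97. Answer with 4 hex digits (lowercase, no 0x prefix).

02ff

Key decimal bytes [176, 173, 74, 90, 32, 203, 186, 17, 23] = b0 ad 4a 5a 20 cb ba 11 17 is 9 bytes > B = 6, so hash it first: H(key) = 03 ce, then zero-pad to 6 bytes: K' = 03 ce 00 00 00 00.
K' ⊕ ipad = 35 f8 36 36 36 36.  K' ⊕ opad = 5f 92 5c 5c 5c 5c.
Inner input = (K'⊕ipad) ∥ m = 35 f8 36 36 36 36 ∥ 97.
Inner hash: sum = 53+248+54+54+54+54+151 = 668 → 02 9c.
Outer input = (K'⊕opad) ∥ inner = 5f 92 5c 5c 5c 5c ∥ 02 9c.
Outer hash (tag): sum = 95+146+92+92+92+92+2+156 = 767 → 02 ff.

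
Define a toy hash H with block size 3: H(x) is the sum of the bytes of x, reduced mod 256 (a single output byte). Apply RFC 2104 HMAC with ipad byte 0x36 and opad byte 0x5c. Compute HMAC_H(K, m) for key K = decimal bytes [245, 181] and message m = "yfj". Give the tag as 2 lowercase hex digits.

b3

Key decimal bytes [245, 181] = f5 b5 is 2 bytes ≤ B = 3; zero-pad to 3 bytes: K' = f5 b5 00.
K' ⊕ ipad = c3 83 36.  K' ⊕ opad = a9 e9 5c.
Inner input = (K'⊕ipad) ∥ m = c3 83 36 ∥ 79 66 6a.
Inner hash: sum = 195+131+54+121+102+106 = 709; mod 256 = 197 → c5.
Outer input = (K'⊕opad) ∥ inner = a9 e9 5c ∥ c5.
Outer hash (tag): sum = 169+233+92+197 = 691; mod 256 = 179 → b3.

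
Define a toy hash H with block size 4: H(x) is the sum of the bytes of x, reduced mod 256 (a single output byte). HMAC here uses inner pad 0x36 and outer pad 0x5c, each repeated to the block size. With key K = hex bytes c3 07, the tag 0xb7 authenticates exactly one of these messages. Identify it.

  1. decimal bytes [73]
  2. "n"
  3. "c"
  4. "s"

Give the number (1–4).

4

Key hex bytes c3 07 is 2 bytes ≤ B = 4; zero-pad to 4 bytes: K' = c3 07 00 00.
K' ⊕ ipad = f5 31 36 36; K' ⊕ opad = 9f 5b 5c 5c.
m1: inner = H(f5 31 36 36 49) = db; tag = H(9f 5b 5c 5c db) = 8d
m2: inner = H(f5 31 36 36 6e) = 00; tag = H(9f 5b 5c 5c 00) = b2
m3: inner = H(f5 31 36 36 63) = f5; tag = H(9f 5b 5c 5c f5) = a7
m4: inner = H(f5 31 36 36 73) = 05; tag = H(9f 5b 5c 5c 05) = b7 ← matches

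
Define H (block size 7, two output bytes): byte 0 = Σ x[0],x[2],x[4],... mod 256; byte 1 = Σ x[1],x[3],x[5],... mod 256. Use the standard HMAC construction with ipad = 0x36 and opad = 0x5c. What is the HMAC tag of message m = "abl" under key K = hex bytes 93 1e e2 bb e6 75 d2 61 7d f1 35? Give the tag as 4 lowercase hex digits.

66a1

Key hex bytes 93 1e e2 bb e6 75 d2 61 7d f1 35 is 11 bytes > B = 7, so hash it first: H(key) = df a0, then zero-pad to 7 bytes: K' = df a0 00 00 00 00 00.
K' ⊕ ipad = e9 96 36 36 36 36 36.  K' ⊕ opad = 83 fc 5c 5c 5c 5c 5c.
Inner input = (K'⊕ipad) ∥ m = e9 96 36 36 36 36 36 ∥ 61 62 6c.
Inner hash: even-index sum = 493 mod 256 = 237; odd-index sum = 463 mod 256 = 207 → ed cf.
Outer input = (K'⊕opad) ∥ inner = 83 fc 5c 5c 5c 5c 5c ∥ ed cf.
Outer hash (tag): even-index sum = 614 mod 256 = 102; odd-index sum = 673 mod 256 = 161 → 66 a1.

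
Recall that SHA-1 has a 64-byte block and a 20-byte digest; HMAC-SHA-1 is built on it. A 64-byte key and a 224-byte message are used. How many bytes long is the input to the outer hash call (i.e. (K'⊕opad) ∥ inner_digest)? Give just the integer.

84

Key is 64 ≤ 64 bytes, zero-padded: |K'| = 64.
Outer input = (K'⊕opad) ∥ H(inner) → 64 + 20 = 84 bytes.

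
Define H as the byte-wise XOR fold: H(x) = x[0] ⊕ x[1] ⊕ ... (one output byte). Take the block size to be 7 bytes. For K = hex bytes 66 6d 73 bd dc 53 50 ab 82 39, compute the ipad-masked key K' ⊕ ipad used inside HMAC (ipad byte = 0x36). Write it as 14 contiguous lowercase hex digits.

3c363636363636

Key hex bytes 66 6d 73 bd dc 53 50 ab 82 39 is 10 bytes > B = 7, so hash it first: H(key) = 0a, then zero-pad to 7 bytes: K' = 0a 00 00 00 00 00 00.
XOR each byte with 0x36: 0a⊕36=3c, 00⊕36=36, 00⊕36=36, 00⊕36=36, 00⊕36=36, 00⊕36=36, 00⊕36=36.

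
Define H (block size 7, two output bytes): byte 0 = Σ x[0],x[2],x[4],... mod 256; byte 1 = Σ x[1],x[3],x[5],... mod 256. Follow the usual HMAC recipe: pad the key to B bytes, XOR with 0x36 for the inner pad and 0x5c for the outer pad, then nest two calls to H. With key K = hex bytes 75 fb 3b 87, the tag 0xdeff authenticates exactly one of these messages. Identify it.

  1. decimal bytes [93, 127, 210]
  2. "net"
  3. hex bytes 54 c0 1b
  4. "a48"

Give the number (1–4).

2

Key hex bytes 75 fb 3b 87 is 4 bytes ≤ B = 7; zero-pad to 7 bytes: K' = 75 fb 3b 87 00 00 00.
K' ⊕ ipad = 43 cd 0d b1 36 36 36; K' ⊕ opad = 29 a7 67 db 5c 5c 5c.
m1: inner = H(43 cd 0d b1 36 36 36 5d 7f d2) = 3b e3; tag = H(29 a7 67 db 5c 5c 5c 3b e3) = 2b19
m2: inner = H(43 cd 0d b1 36 36 36 6e 65 74) = 21 96; tag = H(29 a7 67 db 5c 5c 5c 21 96) = deff ← matches
m3: inner = H(43 cd 0d b1 36 36 36 54 c0 1b) = 7c 23; tag = H(29 a7 67 db 5c 5c 5c 7c 23) = 6b5a
m4: inner = H(43 cd 0d b1 36 36 36 61 34 38) = f0 4d; tag = H(29 a7 67 db 5c 5c 5c f0 4d) = 95ce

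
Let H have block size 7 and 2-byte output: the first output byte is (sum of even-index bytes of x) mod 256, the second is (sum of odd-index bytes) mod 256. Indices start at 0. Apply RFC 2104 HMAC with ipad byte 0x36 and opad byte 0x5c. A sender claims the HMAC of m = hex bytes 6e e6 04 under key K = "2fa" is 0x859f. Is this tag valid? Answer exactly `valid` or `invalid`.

Key "2fa" = 32 66 61 is 3 bytes ≤ B = 7; zero-pad to 7 bytes: K' = 32 66 61 00 00 00 00.
K' ⊕ ipad = 04 50 57 36 36 36 36; K' ⊕ opad = 6e 3a 3d 5c 5c 5c 5c.
Inner hash: even-index sum = 429 mod 256 = 173; odd-index sum = 302 mod 256 = 46 → ad 2e.
Outer hash (recomputed tag): even-index sum = 401 mod 256 = 145; odd-index sum = 415 mod 256 = 159 → 91 9f.
Recomputed tag = 919f; claimed = 859f → mismatch.

invalid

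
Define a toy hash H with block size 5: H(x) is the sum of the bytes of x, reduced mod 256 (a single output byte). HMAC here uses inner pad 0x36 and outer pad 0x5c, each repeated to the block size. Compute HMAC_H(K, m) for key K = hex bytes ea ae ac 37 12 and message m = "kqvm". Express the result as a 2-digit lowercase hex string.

Key hex bytes ea ae ac 37 12 is exactly B = 5 bytes: K' = ea ae ac 37 12.
K' ⊕ ipad = dc 98 9a 01 24.  K' ⊕ opad = b6 f2 f0 6b 4e.
Inner input = (K'⊕ipad) ∥ m = dc 98 9a 01 24 ∥ 6b 71 76 6d.
Inner hash: sum = 220+152+154+1+36+107+113+118+109 = 1010; mod 256 = 242 → f2.
Outer input = (K'⊕opad) ∥ inner = b6 f2 f0 6b 4e ∥ f2.
Outer hash (tag): sum = 182+242+240+107+78+242 = 1091; mod 256 = 67 → 43.

43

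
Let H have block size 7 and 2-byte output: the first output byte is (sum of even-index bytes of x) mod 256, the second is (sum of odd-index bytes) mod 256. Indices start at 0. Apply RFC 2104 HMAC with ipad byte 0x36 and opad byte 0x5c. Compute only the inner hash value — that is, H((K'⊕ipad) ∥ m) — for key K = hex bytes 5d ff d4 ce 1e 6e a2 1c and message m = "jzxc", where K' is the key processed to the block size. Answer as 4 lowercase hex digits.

Key hex bytes 5d ff d4 ce 1e 6e a2 1c is 8 bytes > B = 7, so hash it first: H(key) = f1 57, then zero-pad to 7 bytes: K' = f1 57 00 00 00 00 00.
K' ⊕ ipad = c7 61 36 36 36 36 36.
Inner input = c7 61 36 36 36 36 36 ∥ 6a 7a 78 63.
Inner hash: even-index sum = 582 mod 256 = 70; odd-index sum = 431 mod 256 = 175 → 46 af.

46af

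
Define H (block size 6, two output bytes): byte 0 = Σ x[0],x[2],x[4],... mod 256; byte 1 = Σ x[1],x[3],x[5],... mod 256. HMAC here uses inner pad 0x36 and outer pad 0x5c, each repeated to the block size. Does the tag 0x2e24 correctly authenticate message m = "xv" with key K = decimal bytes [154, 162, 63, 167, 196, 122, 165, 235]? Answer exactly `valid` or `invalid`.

valid

Key decimal bytes [154, 162, 63, 167, 196, 122, 165, 235] = 9a a2 3f a7 c4 7a a5 eb is 8 bytes > B = 6, so hash it first: H(key) = 42 ae, then zero-pad to 6 bytes: K' = 42 ae 00 00 00 00.
K' ⊕ ipad = 74 98 36 36 36 36; K' ⊕ opad = 1e f2 5c 5c 5c 5c.
Inner hash: even-index sum = 344 mod 256 = 88; odd-index sum = 378 mod 256 = 122 → 58 7a.
Outer hash (recomputed tag): even-index sum = 302 mod 256 = 46; odd-index sum = 548 mod 256 = 36 → 2e 24.
Recomputed tag = 2e24; claimed = 2e24 → match.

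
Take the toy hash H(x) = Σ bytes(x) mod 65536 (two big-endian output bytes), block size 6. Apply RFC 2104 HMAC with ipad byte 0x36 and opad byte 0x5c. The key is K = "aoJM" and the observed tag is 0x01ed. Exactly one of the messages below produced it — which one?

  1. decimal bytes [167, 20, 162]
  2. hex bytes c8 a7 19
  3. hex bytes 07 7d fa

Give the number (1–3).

Key "aoJM" = 61 6f 4a 4d is 4 bytes ≤ B = 6; zero-pad to 6 bytes: K' = 61 6f 4a 4d 00 00.
K' ⊕ ipad = 57 59 7c 7b 36 36; K' ⊕ opad = 3d 33 16 11 5c 5c.
m1: inner = H(57 59 7c 7b 36 36 a7 14 a2) = 03 70; tag = H(3d 33 16 11 5c 5c 03 70) = 01c2
m2: inner = H(57 59 7c 7b 36 36 c8 a7 19) = 03 9b; tag = H(3d 33 16 11 5c 5c 03 9b) = 01ed ← matches
m3: inner = H(57 59 7c 7b 36 36 07 7d fa) = 03 91; tag = H(3d 33 16 11 5c 5c 03 91) = 01e3

2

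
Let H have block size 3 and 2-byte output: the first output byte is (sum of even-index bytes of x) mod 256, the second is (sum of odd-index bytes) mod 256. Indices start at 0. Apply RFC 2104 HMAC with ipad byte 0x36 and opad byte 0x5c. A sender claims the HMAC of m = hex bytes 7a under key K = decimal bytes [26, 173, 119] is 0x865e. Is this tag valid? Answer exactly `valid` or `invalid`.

valid

Key decimal bytes [26, 173, 119] = 1a ad 77 is exactly B = 3 bytes: K' = 1a ad 77.
K' ⊕ ipad = 2c 9b 41; K' ⊕ opad = 46 f1 2b.
Inner hash: even-index sum = 109 mod 256 = 109; odd-index sum = 277 mod 256 = 21 → 6d 15.
Outer hash (recomputed tag): even-index sum = 134 mod 256 = 134; odd-index sum = 350 mod 256 = 94 → 86 5e.
Recomputed tag = 865e; claimed = 865e → match.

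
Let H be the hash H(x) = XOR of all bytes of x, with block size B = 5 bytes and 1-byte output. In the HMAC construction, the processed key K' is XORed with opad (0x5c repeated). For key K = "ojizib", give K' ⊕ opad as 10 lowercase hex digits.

415c5c5c5c

Key "ojizib" = 6f 6a 69 7a 69 62 is 6 bytes > B = 5, so hash it first: H(key) = 1d, then zero-pad to 5 bytes: K' = 1d 00 00 00 00.
XOR each byte with 0x5c: 1d⊕5c=41, 00⊕5c=5c, 00⊕5c=5c, 00⊕5c=5c, 00⊕5c=5c.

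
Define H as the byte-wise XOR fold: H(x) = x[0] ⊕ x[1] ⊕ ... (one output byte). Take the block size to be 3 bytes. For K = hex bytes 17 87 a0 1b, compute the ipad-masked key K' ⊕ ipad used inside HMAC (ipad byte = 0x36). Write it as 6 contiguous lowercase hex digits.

1d3636

Key hex bytes 17 87 a0 1b is 4 bytes > B = 3, so hash it first: H(key) = 2b, then zero-pad to 3 bytes: K' = 2b 00 00.
XOR each byte with 0x36: 2b⊕36=1d, 00⊕36=36, 00⊕36=36.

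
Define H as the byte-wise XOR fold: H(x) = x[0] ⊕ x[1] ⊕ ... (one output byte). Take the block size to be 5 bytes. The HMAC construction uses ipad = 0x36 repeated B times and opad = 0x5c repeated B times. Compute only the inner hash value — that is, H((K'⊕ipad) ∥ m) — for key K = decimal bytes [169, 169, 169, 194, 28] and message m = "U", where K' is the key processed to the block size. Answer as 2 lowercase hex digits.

14

Key decimal bytes [169, 169, 169, 194, 28] = a9 a9 a9 c2 1c is exactly B = 5 bytes: K' = a9 a9 a9 c2 1c.
K' ⊕ ipad = 9f 9f 9f f4 2a.
Inner input = 9f 9f 9f f4 2a ∥ 55.
Inner hash: XOR 9f⊕9f⊕9f⊕f4⊕2a⊕55 = 14.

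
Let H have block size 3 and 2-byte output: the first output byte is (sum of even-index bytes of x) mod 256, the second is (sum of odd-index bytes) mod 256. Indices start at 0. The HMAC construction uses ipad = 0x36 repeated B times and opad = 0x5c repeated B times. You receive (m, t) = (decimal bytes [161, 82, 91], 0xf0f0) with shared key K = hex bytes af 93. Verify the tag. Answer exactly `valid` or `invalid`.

valid

Key hex bytes af 93 is 2 bytes ≤ B = 3; zero-pad to 3 bytes: K' = af 93 00.
K' ⊕ ipad = 99 a5 36; K' ⊕ opad = f3 cf 5c.
Inner hash: even-index sum = 289 mod 256 = 33; odd-index sum = 417 mod 256 = 161 → 21 a1.
Outer hash (recomputed tag): even-index sum = 496 mod 256 = 240; odd-index sum = 240 mod 256 = 240 → f0 f0.
Recomputed tag = f0f0; claimed = f0f0 → match.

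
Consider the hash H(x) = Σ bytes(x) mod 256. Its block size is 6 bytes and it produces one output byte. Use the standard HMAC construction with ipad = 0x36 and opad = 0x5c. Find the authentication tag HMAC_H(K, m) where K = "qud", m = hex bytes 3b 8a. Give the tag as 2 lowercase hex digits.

Key "qud" = 71 75 64 is 3 bytes ≤ B = 6; zero-pad to 6 bytes: K' = 71 75 64 00 00 00.
K' ⊕ ipad = 47 43 52 36 36 36.  K' ⊕ opad = 2d 29 38 5c 5c 5c.
Inner input = (K'⊕ipad) ∥ m = 47 43 52 36 36 36 ∥ 3b 8a.
Inner hash: sum = 71+67+82+54+54+54+59+138 = 579; mod 256 = 67 → 43.
Outer input = (K'⊕opad) ∥ inner = 2d 29 38 5c 5c 5c ∥ 43.
Outer hash (tag): sum = 45+41+56+92+92+92+67 = 485; mod 256 = 229 → e5.

e5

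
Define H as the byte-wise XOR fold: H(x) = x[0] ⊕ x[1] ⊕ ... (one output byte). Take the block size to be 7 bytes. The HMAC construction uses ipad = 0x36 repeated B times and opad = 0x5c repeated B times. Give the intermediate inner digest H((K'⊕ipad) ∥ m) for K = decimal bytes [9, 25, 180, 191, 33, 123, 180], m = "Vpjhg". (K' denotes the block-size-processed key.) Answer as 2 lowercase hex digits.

80

Key decimal bytes [9, 25, 180, 191, 33, 123, 180] = 09 19 b4 bf 21 7b b4 is exactly B = 7 bytes: K' = 09 19 b4 bf 21 7b b4.
K' ⊕ ipad = 3f 2f 82 89 17 4d 82.
Inner input = 3f 2f 82 89 17 4d 82 ∥ 56 70 6a 68 67.
Inner hash: XOR 3f⊕2f⊕82⊕89⊕17⊕4d⊕82⊕56⊕70⊕6a⊕68⊕67 = 80.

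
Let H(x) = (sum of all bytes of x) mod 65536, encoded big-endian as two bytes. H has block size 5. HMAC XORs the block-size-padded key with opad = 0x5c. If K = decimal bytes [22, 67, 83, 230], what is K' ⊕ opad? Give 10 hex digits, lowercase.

Key decimal bytes [22, 67, 83, 230] = 16 43 53 e6 is 4 bytes ≤ B = 5; zero-pad to 5 bytes: K' = 16 43 53 e6 00.
XOR each byte with 0x5c: 16⊕5c=4a, 43⊕5c=1f, 53⊕5c=0f, e6⊕5c=ba, 00⊕5c=5c.

4a1f0fba5c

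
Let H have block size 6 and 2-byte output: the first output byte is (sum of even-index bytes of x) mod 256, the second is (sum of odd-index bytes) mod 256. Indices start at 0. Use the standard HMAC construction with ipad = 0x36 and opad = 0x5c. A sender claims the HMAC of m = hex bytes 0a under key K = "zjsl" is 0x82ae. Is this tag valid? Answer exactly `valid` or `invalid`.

valid

Key "zjsl" = 7a 6a 73 6c is 4 bytes ≤ B = 6; zero-pad to 6 bytes: K' = 7a 6a 73 6c 00 00.
K' ⊕ ipad = 4c 5c 45 5a 36 36; K' ⊕ opad = 26 36 2f 30 5c 5c.
Inner hash: even-index sum = 209 mod 256 = 209; odd-index sum = 236 mod 256 = 236 → d1 ec.
Outer hash (recomputed tag): even-index sum = 386 mod 256 = 130; odd-index sum = 430 mod 256 = 174 → 82 ae.
Recomputed tag = 82ae; claimed = 82ae → match.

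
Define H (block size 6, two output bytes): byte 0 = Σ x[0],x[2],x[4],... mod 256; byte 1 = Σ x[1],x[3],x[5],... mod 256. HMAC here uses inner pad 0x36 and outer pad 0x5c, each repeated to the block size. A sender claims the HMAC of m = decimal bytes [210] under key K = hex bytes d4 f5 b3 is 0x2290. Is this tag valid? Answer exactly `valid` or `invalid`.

Key hex bytes d4 f5 b3 is 3 bytes ≤ B = 6; zero-pad to 6 bytes: K' = d4 f5 b3 00 00 00.
K' ⊕ ipad = e2 c3 85 36 36 36; K' ⊕ opad = 88 a9 ef 5c 5c 5c.
Inner hash: even-index sum = 623 mod 256 = 111; odd-index sum = 303 mod 256 = 47 → 6f 2f.
Outer hash (recomputed tag): even-index sum = 578 mod 256 = 66; odd-index sum = 400 mod 256 = 144 → 42 90.
Recomputed tag = 4290; claimed = 2290 → mismatch.

invalid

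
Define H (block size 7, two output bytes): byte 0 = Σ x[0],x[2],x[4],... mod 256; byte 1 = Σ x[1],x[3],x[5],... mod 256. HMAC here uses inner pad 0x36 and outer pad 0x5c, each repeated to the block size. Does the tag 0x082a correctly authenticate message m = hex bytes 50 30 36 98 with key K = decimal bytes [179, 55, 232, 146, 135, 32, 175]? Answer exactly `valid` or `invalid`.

Key decimal bytes [179, 55, 232, 146, 135, 32, 175] = b3 37 e8 92 87 20 af is exactly B = 7 bytes: K' = b3 37 e8 92 87 20 af.
K' ⊕ ipad = 85 01 de a4 b1 16 99; K' ⊕ opad = ef 6b b4 ce db 7c f3.
Inner hash: even-index sum = 885 mod 256 = 117; odd-index sum = 321 mod 256 = 65 → 75 41.
Outer hash (recomputed tag): even-index sum = 946 mod 256 = 178; odd-index sum = 554 mod 256 = 42 → b2 2a.
Recomputed tag = b22a; claimed = 082a → mismatch.

invalid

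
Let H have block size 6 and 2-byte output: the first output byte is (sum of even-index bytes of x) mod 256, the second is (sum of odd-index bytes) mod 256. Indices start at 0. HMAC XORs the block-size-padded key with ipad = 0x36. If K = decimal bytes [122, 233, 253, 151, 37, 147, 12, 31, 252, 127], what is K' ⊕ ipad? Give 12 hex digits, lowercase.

928736363636

Key decimal bytes [122, 233, 253, 151, 37, 147, 12, 31, 252, 127] = 7a e9 fd 97 25 93 0c 1f fc 7f is 10 bytes > B = 6, so hash it first: H(key) = a4 b1, then zero-pad to 6 bytes: K' = a4 b1 00 00 00 00.
XOR each byte with 0x36: a4⊕36=92, b1⊕36=87, 00⊕36=36, 00⊕36=36, 00⊕36=36, 00⊕36=36.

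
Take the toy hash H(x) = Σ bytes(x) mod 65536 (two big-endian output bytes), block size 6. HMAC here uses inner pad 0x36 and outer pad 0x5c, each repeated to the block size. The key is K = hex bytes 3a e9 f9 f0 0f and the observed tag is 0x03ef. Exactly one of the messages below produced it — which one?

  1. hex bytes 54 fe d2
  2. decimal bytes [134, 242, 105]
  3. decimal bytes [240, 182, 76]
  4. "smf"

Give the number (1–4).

2

Key hex bytes 3a e9 f9 f0 0f is 5 bytes ≤ B = 6; zero-pad to 6 bytes: K' = 3a e9 f9 f0 0f 00.
K' ⊕ ipad = 0c df cf c6 39 36; K' ⊕ opad = 66 b5 a5 ac 53 5c.
m1: inner = H(0c df cf c6 39 36 54 fe d2) = 05 13; tag = H(66 b5 a5 ac 53 5c 05 13) = 0333
m2: inner = H(0c df cf c6 39 36 86 f2 69) = 04 d0; tag = H(66 b5 a5 ac 53 5c 04 d0) = 03ef ← matches
m3: inner = H(0c df cf c6 39 36 f0 b6 4c) = 04 e1; tag = H(66 b5 a5 ac 53 5c 04 e1) = 0400
m4: inner = H(0c df cf c6 39 36 73 6d 66) = 04 35; tag = H(66 b5 a5 ac 53 5c 04 35) = 0354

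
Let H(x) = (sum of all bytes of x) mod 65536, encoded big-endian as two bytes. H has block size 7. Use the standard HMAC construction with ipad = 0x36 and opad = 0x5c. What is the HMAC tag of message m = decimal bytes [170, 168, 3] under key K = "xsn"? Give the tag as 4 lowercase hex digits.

Key "xsn" = 78 73 6e is 3 bytes ≤ B = 7; zero-pad to 7 bytes: K' = 78 73 6e 00 00 00 00.
K' ⊕ ipad = 4e 45 58 36 36 36 36.  K' ⊕ opad = 24 2f 32 5c 5c 5c 5c.
Inner input = (K'⊕ipad) ∥ m = 4e 45 58 36 36 36 36 ∥ aa a8 03.
Inner hash: sum = 78+69+88+54+54+54+54+170+168+3 = 792 → 03 18.
Outer input = (K'⊕opad) ∥ inner = 24 2f 32 5c 5c 5c 5c ∥ 03 18.
Outer hash (tag): sum = 36+47+50+92+92+92+92+3+24 = 528 → 02 10.

0210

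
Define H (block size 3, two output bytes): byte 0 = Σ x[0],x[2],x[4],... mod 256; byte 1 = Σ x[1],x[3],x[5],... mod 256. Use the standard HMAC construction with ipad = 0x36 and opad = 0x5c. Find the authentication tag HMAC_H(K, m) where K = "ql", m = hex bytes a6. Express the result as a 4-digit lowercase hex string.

89ad

Key "ql" = 71 6c is 2 bytes ≤ B = 3; zero-pad to 3 bytes: K' = 71 6c 00.
K' ⊕ ipad = 47 5a 36.  K' ⊕ opad = 2d 30 5c.
Inner input = (K'⊕ipad) ∥ m = 47 5a 36 ∥ a6.
Inner hash: even-index sum = 125 mod 256 = 125; odd-index sum = 256 mod 256 = 0 → 7d 00.
Outer input = (K'⊕opad) ∥ inner = 2d 30 5c ∥ 7d 00.
Outer hash (tag): even-index sum = 137 mod 256 = 137; odd-index sum = 173 mod 256 = 173 → 89 ad.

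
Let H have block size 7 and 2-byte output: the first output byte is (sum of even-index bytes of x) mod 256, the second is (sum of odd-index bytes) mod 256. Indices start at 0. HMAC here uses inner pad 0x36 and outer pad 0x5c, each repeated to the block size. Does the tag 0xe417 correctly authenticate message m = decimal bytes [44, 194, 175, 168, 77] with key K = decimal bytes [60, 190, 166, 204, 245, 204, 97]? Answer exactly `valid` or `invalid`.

Key decimal bytes [60, 190, 166, 204, 245, 204, 97] = 3c be a6 cc f5 cc 61 is exactly B = 7 bytes: K' = 3c be a6 cc f5 cc 61.
K' ⊕ ipad = 0a 88 90 fa c3 fa 57; K' ⊕ opad = 60 e2 fa 90 a9 90 3d.
Inner hash: even-index sum = 798 mod 256 = 30; odd-index sum = 932 mod 256 = 164 → 1e a4.
Outer hash (recomputed tag): even-index sum = 740 mod 256 = 228; odd-index sum = 544 mod 256 = 32 → e4 20.
Recomputed tag = e420; claimed = e417 → mismatch.

invalid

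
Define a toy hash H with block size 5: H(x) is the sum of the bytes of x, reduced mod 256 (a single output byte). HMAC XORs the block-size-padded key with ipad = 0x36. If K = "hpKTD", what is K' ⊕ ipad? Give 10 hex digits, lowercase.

Key "hpKTD" = 68 70 4b 54 44 is exactly B = 5 bytes: K' = 68 70 4b 54 44.
XOR each byte with 0x36: 68⊕36=5e, 70⊕36=46, 4b⊕36=7d, 54⊕36=62, 44⊕36=72.

5e467d6272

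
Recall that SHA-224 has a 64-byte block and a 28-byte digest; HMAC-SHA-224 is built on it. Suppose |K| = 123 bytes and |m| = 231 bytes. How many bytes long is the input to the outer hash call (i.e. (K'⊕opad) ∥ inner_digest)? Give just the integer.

Key is 123 > 64 bytes, so it is hashed to 28 bytes then zero-padded to 64: |K'| = 64.
Outer input = (K'⊕opad) ∥ H(inner) → 64 + 28 = 92 bytes.

92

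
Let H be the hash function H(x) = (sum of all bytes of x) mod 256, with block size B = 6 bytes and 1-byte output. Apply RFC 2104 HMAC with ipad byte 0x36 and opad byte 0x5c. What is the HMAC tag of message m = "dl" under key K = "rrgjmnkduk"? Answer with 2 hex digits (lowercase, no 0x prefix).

16

Key "rrgjmnkduk" = 72 72 67 6a 6d 6e 6b 64 75 6b is 10 bytes > B = 6, so hash it first: H(key) = 3f, then zero-pad to 6 bytes: K' = 3f 00 00 00 00 00.
K' ⊕ ipad = 09 36 36 36 36 36.  K' ⊕ opad = 63 5c 5c 5c 5c 5c.
Inner input = (K'⊕ipad) ∥ m = 09 36 36 36 36 36 ∥ 64 6c.
Inner hash: sum = 9+54+54+54+54+54+100+108 = 487; mod 256 = 231 → e7.
Outer input = (K'⊕opad) ∥ inner = 63 5c 5c 5c 5c 5c ∥ e7.
Outer hash (tag): sum = 99+92+92+92+92+92+231 = 790; mod 256 = 22 → 16.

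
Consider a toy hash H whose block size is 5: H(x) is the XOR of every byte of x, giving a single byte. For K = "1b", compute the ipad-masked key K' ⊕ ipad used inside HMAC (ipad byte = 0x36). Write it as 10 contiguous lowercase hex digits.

Key "1b" = 31 62 is 2 bytes ≤ B = 5; zero-pad to 5 bytes: K' = 31 62 00 00 00.
XOR each byte with 0x36: 31⊕36=07, 62⊕36=54, 00⊕36=36, 00⊕36=36, 00⊕36=36.

0754363636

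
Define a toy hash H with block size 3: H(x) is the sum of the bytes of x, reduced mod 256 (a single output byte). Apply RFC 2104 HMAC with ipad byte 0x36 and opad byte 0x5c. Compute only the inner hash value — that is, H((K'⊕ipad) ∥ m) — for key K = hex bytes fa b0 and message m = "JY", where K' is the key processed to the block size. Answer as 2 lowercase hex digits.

2b

Key hex bytes fa b0 is 2 bytes ≤ B = 3; zero-pad to 3 bytes: K' = fa b0 00.
K' ⊕ ipad = cc 86 36.
Inner input = cc 86 36 ∥ 4a 59.
Inner hash: sum = 204+134+54+74+89 = 555; mod 256 = 43 → 2b.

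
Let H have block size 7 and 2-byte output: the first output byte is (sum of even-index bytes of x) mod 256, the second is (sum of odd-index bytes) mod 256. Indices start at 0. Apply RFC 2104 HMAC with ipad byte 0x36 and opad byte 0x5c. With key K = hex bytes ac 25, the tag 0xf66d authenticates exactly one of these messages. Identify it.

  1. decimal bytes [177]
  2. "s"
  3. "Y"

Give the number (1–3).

Key hex bytes ac 25 is 2 bytes ≤ B = 7; zero-pad to 7 bytes: K' = ac 25 00 00 00 00 00.
K' ⊕ ipad = 9a 13 36 36 36 36 36; K' ⊕ opad = f0 79 5c 5c 5c 5c 5c.
m1: inner = H(9a 13 36 36 36 36 36 b1) = 3c 30; tag = H(f0 79 5c 5c 5c 5c 5c 3c 30) = 346d
m2: inner = H(9a 13 36 36 36 36 36 73) = 3c f2; tag = H(f0 79 5c 5c 5c 5c 5c 3c f2) = f66d ← matches
m3: inner = H(9a 13 36 36 36 36 36 59) = 3c d8; tag = H(f0 79 5c 5c 5c 5c 5c 3c d8) = dc6d

2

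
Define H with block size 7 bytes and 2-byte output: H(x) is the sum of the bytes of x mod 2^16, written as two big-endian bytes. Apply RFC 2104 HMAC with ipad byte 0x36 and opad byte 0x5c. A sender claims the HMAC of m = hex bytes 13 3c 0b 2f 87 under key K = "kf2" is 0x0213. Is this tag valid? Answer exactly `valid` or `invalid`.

invalid

Key "kf2" = 6b 66 32 is 3 bytes ≤ B = 7; zero-pad to 7 bytes: K' = 6b 66 32 00 00 00 00.
K' ⊕ ipad = 5d 50 04 36 36 36 36; K' ⊕ opad = 37 3a 6e 5c 5c 5c 5c.
Inner hash: sum = 93+80+4+54+54+54+54+19+60+11+47+135 = 665 → 02 99.
Outer hash (recomputed tag): sum = 55+58+110+92+92+92+92+2+153 = 746 → 02 ea.
Recomputed tag = 02ea; claimed = 0213 → mismatch.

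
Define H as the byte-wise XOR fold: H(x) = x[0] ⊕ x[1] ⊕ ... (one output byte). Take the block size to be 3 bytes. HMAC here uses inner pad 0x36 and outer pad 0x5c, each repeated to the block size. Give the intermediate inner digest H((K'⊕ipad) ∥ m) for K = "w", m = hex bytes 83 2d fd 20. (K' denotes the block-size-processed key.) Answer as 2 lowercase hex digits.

Key "w" = 77 is 1 byte ≤ B = 3; zero-pad to 3 bytes: K' = 77 00 00.
K' ⊕ ipad = 41 36 36.
Inner input = 41 36 36 ∥ 83 2d fd 20.
Inner hash: XOR 41⊕36⊕36⊕83⊕2d⊕fd⊕20 = 32.

32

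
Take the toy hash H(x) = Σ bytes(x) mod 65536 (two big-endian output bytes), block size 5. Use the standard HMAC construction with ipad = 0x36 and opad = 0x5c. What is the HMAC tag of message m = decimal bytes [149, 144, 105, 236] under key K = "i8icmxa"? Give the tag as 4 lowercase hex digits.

0339

Key "i8icmxa" = 69 38 69 63 6d 78 61 is 7 bytes > B = 5, so hash it first: H(key) = 02 b3, then zero-pad to 5 bytes: K' = 02 b3 00 00 00.
K' ⊕ ipad = 34 85 36 36 36.  K' ⊕ opad = 5e ef 5c 5c 5c.
Inner input = (K'⊕ipad) ∥ m = 34 85 36 36 36 ∥ 95 90 69 ec.
Inner hash: sum = 52+133+54+54+54+149+144+105+236 = 981 → 03 d5.
Outer input = (K'⊕opad) ∥ inner = 5e ef 5c 5c 5c ∥ 03 d5.
Outer hash (tag): sum = 94+239+92+92+92+3+213 = 825 → 03 39.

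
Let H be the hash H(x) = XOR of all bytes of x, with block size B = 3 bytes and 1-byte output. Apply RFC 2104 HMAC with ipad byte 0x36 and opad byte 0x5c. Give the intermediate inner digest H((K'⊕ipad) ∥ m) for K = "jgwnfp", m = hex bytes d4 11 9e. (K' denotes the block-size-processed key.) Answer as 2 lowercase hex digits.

6f

Key "jgwnfp" = 6a 67 77 6e 66 70 is 6 bytes > B = 3, so hash it first: H(key) = 02, then zero-pad to 3 bytes: K' = 02 00 00.
K' ⊕ ipad = 34 36 36.
Inner input = 34 36 36 ∥ d4 11 9e.
Inner hash: XOR 34⊕36⊕36⊕d4⊕11⊕9e = 6f.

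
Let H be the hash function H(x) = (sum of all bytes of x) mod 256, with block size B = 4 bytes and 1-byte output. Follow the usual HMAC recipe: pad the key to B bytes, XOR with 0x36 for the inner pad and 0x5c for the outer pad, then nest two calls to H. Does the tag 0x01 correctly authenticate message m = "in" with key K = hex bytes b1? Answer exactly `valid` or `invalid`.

valid

Key hex bytes b1 is 1 byte ≤ B = 4; zero-pad to 4 bytes: K' = b1 00 00 00.
K' ⊕ ipad = 87 36 36 36; K' ⊕ opad = ed 5c 5c 5c.
Inner hash: sum = 135+54+54+54+105+110 = 512; mod 256 = 0 → 00.
Outer hash (recomputed tag): sum = 237+92+92+92+0 = 513; mod 256 = 1 → 01.
Recomputed tag = 01; claimed = 01 → match.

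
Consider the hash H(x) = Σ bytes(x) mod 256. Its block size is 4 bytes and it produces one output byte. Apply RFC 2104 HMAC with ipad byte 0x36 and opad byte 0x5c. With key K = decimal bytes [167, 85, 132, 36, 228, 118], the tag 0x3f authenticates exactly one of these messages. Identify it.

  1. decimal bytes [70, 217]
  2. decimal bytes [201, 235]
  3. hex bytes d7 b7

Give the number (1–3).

Key decimal bytes [167, 85, 132, 36, 228, 118] = a7 55 84 24 e4 76 is 6 bytes > B = 4, so hash it first: H(key) = fe, then zero-pad to 4 bytes: K' = fe 00 00 00.
K' ⊕ ipad = c8 36 36 36; K' ⊕ opad = a2 5c 5c 5c.
m1: inner = H(c8 36 36 36 46 d9) = 89; tag = H(a2 5c 5c 5c 89) = 3f ← matches
m2: inner = H(c8 36 36 36 c9 eb) = 1e; tag = H(a2 5c 5c 5c 1e) = d4
m3: inner = H(c8 36 36 36 d7 b7) = f8; tag = H(a2 5c 5c 5c f8) = ae

1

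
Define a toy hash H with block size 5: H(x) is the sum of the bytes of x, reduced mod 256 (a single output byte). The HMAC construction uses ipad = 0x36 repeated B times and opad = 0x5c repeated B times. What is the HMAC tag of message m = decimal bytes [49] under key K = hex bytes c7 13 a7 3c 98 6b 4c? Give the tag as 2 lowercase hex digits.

03

Key hex bytes c7 13 a7 3c 98 6b 4c is 7 bytes > B = 5, so hash it first: H(key) = 0c, then zero-pad to 5 bytes: K' = 0c 00 00 00 00.
K' ⊕ ipad = 3a 36 36 36 36.  K' ⊕ opad = 50 5c 5c 5c 5c.
Inner input = (K'⊕ipad) ∥ m = 3a 36 36 36 36 ∥ 31.
Inner hash: sum = 58+54+54+54+54+49 = 323; mod 256 = 67 → 43.
Outer input = (K'⊕opad) ∥ inner = 50 5c 5c 5c 5c ∥ 43.
Outer hash (tag): sum = 80+92+92+92+92+67 = 515; mod 256 = 3 → 03.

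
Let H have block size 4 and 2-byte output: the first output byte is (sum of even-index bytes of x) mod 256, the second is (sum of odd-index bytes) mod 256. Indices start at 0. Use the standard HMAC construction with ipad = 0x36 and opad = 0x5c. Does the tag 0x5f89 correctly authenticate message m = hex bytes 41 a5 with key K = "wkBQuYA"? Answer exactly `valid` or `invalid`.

invalid

Key "wkBQuYA" = 77 6b 42 51 75 59 41 is 7 bytes > B = 4, so hash it first: H(key) = 6f 15, then zero-pad to 4 bytes: K' = 6f 15 00 00.
K' ⊕ ipad = 59 23 36 36; K' ⊕ opad = 33 49 5c 5c.
Inner hash: even-index sum = 208 mod 256 = 208; odd-index sum = 254 mod 256 = 254 → d0 fe.
Outer hash (recomputed tag): even-index sum = 351 mod 256 = 95; odd-index sum = 419 mod 256 = 163 → 5f a3.
Recomputed tag = 5fa3; claimed = 5f89 → mismatch.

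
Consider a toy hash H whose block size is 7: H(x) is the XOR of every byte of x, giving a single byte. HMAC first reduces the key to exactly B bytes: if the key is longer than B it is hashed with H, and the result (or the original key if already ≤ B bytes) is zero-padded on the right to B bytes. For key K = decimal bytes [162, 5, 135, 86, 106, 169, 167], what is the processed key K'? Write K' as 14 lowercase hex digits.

Key decimal bytes [162, 5, 135, 86, 106, 169, 167] = a2 05 87 56 6a a9 a7 is exactly B = 7 bytes: K' = a2 05 87 56 6a a9 a7.

a20587566aa9a7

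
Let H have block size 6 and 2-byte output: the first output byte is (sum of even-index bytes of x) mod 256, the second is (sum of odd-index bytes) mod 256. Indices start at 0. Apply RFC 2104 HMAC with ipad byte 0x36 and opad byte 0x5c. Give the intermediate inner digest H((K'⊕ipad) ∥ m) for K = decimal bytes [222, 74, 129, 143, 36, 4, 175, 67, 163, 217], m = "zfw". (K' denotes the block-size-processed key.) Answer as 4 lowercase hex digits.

Key decimal bytes [222, 74, 129, 143, 36, 4, 175, 67, 163, 217] = de 4a 81 8f 24 04 af 43 a3 d9 is 10 bytes > B = 6, so hash it first: H(key) = d5 f9, then zero-pad to 6 bytes: K' = d5 f9 00 00 00 00.
K' ⊕ ipad = e3 cf 36 36 36 36.
Inner input = e3 cf 36 36 36 36 ∥ 7a 66 77.
Inner hash: even-index sum = 576 mod 256 = 64; odd-index sum = 417 mod 256 = 161 → 40 a1.

40a1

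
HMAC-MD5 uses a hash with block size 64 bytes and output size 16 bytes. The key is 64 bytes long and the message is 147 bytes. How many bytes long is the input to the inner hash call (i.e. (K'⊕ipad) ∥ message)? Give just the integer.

Key is 64 ≤ 64 bytes, zero-padded: |K'| = 64.
Inner input = (K'⊕ipad) ∥ m → 64 + 147 = 211 bytes.

211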